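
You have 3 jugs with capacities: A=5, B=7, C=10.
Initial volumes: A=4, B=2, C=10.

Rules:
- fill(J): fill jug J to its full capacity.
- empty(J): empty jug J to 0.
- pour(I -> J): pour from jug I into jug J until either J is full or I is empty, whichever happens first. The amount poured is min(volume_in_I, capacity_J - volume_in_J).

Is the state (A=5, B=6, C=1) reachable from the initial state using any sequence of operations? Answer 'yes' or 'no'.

BFS from (A=4, B=2, C=10):
  1. empty(A) -> (A=0 B=2 C=10)
  2. pour(B -> A) -> (A=2 B=0 C=10)
  3. pour(C -> B) -> (A=2 B=7 C=3)
  4. pour(B -> A) -> (A=5 B=4 C=3)
  5. pour(A -> C) -> (A=0 B=4 C=8)
  6. pour(B -> A) -> (A=4 B=0 C=8)
  7. pour(C -> B) -> (A=4 B=7 C=1)
  8. pour(B -> A) -> (A=5 B=6 C=1)
Target reached → yes.

Answer: yes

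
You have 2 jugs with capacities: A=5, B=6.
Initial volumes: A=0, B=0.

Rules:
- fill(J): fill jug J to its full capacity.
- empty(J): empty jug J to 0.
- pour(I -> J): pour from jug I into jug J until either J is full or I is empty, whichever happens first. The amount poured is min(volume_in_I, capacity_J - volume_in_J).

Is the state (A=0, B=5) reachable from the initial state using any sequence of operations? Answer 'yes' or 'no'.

BFS from (A=0, B=0):
  1. fill(A) -> (A=5 B=0)
  2. pour(A -> B) -> (A=0 B=5)
Target reached → yes.

Answer: yes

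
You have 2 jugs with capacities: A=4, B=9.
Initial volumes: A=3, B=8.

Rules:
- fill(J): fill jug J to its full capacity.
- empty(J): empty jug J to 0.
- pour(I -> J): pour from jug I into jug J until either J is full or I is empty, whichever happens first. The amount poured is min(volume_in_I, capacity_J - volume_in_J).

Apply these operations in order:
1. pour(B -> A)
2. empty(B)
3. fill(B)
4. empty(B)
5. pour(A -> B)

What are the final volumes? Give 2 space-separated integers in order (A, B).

Answer: 0 4

Derivation:
Step 1: pour(B -> A) -> (A=4 B=7)
Step 2: empty(B) -> (A=4 B=0)
Step 3: fill(B) -> (A=4 B=9)
Step 4: empty(B) -> (A=4 B=0)
Step 5: pour(A -> B) -> (A=0 B=4)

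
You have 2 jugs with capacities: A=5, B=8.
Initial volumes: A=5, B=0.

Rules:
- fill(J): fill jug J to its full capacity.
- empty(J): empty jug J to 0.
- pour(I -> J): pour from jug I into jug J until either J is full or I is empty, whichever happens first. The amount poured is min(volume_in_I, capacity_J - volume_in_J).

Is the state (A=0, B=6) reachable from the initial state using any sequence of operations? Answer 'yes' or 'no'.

BFS from (A=5, B=0):
  1. empty(A) -> (A=0 B=0)
  2. fill(B) -> (A=0 B=8)
  3. pour(B -> A) -> (A=5 B=3)
  4. empty(A) -> (A=0 B=3)
  5. pour(B -> A) -> (A=3 B=0)
  6. fill(B) -> (A=3 B=8)
  7. pour(B -> A) -> (A=5 B=6)
  8. empty(A) -> (A=0 B=6)
Target reached → yes.

Answer: yes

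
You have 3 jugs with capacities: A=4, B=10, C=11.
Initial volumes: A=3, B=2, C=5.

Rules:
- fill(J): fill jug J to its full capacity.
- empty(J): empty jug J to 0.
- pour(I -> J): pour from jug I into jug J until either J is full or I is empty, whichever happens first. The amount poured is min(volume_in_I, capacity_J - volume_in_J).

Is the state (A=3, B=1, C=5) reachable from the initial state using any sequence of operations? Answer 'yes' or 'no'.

Answer: no

Derivation:
BFS explored all 391 reachable states.
Reachable set includes: (0,0,0), (0,0,1), (0,0,2), (0,0,3), (0,0,4), (0,0,5), (0,0,6), (0,0,7), (0,0,8), (0,0,9), (0,0,10), (0,0,11) ...
Target (A=3, B=1, C=5) not in reachable set → no.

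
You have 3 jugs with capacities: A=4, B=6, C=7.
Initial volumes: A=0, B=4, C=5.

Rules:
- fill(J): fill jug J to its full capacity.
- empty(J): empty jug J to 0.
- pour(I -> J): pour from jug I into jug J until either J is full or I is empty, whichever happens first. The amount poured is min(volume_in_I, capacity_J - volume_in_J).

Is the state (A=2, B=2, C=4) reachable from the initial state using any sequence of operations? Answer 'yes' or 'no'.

Answer: no

Derivation:
BFS explored all 190 reachable states.
Reachable set includes: (0,0,0), (0,0,1), (0,0,2), (0,0,3), (0,0,4), (0,0,5), (0,0,6), (0,0,7), (0,1,0), (0,1,1), (0,1,2), (0,1,3) ...
Target (A=2, B=2, C=4) not in reachable set → no.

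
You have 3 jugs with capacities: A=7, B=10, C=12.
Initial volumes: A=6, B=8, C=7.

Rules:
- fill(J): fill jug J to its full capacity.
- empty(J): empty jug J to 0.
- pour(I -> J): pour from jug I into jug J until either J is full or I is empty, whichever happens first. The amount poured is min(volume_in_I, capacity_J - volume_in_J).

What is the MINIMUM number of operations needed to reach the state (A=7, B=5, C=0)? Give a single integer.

BFS from (A=6, B=8, C=7). One shortest path:
  1. fill(A) -> (A=7 B=8 C=7)
  2. fill(B) -> (A=7 B=10 C=7)
  3. pour(B -> C) -> (A=7 B=5 C=12)
  4. empty(C) -> (A=7 B=5 C=0)
Reached target in 4 moves.

Answer: 4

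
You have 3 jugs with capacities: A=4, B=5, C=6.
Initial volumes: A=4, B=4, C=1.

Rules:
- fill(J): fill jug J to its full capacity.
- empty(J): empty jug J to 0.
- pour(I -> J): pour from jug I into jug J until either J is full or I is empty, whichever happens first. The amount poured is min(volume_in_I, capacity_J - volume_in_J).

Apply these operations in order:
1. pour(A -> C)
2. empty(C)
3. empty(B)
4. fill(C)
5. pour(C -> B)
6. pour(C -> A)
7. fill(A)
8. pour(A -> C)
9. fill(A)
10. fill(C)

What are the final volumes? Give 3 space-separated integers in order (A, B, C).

Step 1: pour(A -> C) -> (A=0 B=4 C=5)
Step 2: empty(C) -> (A=0 B=4 C=0)
Step 3: empty(B) -> (A=0 B=0 C=0)
Step 4: fill(C) -> (A=0 B=0 C=6)
Step 5: pour(C -> B) -> (A=0 B=5 C=1)
Step 6: pour(C -> A) -> (A=1 B=5 C=0)
Step 7: fill(A) -> (A=4 B=5 C=0)
Step 8: pour(A -> C) -> (A=0 B=5 C=4)
Step 9: fill(A) -> (A=4 B=5 C=4)
Step 10: fill(C) -> (A=4 B=5 C=6)

Answer: 4 5 6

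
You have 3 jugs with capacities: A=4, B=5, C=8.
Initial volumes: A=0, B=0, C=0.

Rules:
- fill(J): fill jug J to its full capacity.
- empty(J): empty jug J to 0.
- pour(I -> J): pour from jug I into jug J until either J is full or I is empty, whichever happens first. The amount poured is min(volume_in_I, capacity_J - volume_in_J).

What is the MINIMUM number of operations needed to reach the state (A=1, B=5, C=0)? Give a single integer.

Answer: 5

Derivation:
BFS from (A=0, B=0, C=0). One shortest path:
  1. fill(B) -> (A=0 B=5 C=0)
  2. pour(B -> A) -> (A=4 B=1 C=0)
  3. empty(A) -> (A=0 B=1 C=0)
  4. pour(B -> A) -> (A=1 B=0 C=0)
  5. fill(B) -> (A=1 B=5 C=0)
Reached target in 5 moves.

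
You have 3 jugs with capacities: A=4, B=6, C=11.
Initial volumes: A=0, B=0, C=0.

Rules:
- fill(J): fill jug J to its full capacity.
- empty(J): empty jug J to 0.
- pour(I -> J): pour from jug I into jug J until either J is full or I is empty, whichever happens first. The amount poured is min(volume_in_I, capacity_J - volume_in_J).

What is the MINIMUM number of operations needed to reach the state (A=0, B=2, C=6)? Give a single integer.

Answer: 5

Derivation:
BFS from (A=0, B=0, C=0). One shortest path:
  1. fill(B) -> (A=0 B=6 C=0)
  2. pour(B -> C) -> (A=0 B=0 C=6)
  3. fill(B) -> (A=0 B=6 C=6)
  4. pour(B -> A) -> (A=4 B=2 C=6)
  5. empty(A) -> (A=0 B=2 C=6)
Reached target in 5 moves.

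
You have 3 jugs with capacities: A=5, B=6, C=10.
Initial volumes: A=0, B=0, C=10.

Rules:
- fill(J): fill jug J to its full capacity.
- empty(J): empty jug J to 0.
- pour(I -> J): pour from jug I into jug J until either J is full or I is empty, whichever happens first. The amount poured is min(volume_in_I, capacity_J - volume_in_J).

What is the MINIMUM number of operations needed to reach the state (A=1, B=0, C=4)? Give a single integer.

BFS from (A=0, B=0, C=10). One shortest path:
  1. pour(C -> B) -> (A=0 B=6 C=4)
  2. pour(B -> A) -> (A=5 B=1 C=4)
  3. empty(A) -> (A=0 B=1 C=4)
  4. pour(B -> A) -> (A=1 B=0 C=4)
Reached target in 4 moves.

Answer: 4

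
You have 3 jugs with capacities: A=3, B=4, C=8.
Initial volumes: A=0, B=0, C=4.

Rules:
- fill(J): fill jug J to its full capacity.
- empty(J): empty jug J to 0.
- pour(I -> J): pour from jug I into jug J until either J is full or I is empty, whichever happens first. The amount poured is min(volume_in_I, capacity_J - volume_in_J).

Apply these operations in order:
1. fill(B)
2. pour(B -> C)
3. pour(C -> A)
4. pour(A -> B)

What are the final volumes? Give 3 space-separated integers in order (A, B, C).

Answer: 0 3 5

Derivation:
Step 1: fill(B) -> (A=0 B=4 C=4)
Step 2: pour(B -> C) -> (A=0 B=0 C=8)
Step 3: pour(C -> A) -> (A=3 B=0 C=5)
Step 4: pour(A -> B) -> (A=0 B=3 C=5)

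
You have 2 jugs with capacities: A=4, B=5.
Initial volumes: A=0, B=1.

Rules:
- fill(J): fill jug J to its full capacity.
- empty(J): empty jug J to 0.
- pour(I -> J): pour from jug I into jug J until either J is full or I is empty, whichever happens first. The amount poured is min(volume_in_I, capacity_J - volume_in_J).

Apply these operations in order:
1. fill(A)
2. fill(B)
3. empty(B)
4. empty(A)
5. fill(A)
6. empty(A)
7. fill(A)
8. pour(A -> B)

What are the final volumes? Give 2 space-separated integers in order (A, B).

Answer: 0 4

Derivation:
Step 1: fill(A) -> (A=4 B=1)
Step 2: fill(B) -> (A=4 B=5)
Step 3: empty(B) -> (A=4 B=0)
Step 4: empty(A) -> (A=0 B=0)
Step 5: fill(A) -> (A=4 B=0)
Step 6: empty(A) -> (A=0 B=0)
Step 7: fill(A) -> (A=4 B=0)
Step 8: pour(A -> B) -> (A=0 B=4)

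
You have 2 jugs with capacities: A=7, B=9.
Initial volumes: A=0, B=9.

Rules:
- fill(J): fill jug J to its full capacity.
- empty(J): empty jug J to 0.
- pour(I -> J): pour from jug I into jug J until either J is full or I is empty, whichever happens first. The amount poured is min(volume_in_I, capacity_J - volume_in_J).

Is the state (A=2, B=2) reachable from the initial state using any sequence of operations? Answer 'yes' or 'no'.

BFS explored all 32 reachable states.
Reachable set includes: (0,0), (0,1), (0,2), (0,3), (0,4), (0,5), (0,6), (0,7), (0,8), (0,9), (1,0), (1,9) ...
Target (A=2, B=2) not in reachable set → no.

Answer: no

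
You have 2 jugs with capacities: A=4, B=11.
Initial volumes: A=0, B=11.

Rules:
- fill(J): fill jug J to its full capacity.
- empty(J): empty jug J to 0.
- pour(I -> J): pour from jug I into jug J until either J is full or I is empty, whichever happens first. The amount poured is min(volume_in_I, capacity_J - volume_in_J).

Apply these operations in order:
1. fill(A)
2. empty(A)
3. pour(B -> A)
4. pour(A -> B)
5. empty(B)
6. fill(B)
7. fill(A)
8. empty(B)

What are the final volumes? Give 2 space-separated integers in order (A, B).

Step 1: fill(A) -> (A=4 B=11)
Step 2: empty(A) -> (A=0 B=11)
Step 3: pour(B -> A) -> (A=4 B=7)
Step 4: pour(A -> B) -> (A=0 B=11)
Step 5: empty(B) -> (A=0 B=0)
Step 6: fill(B) -> (A=0 B=11)
Step 7: fill(A) -> (A=4 B=11)
Step 8: empty(B) -> (A=4 B=0)

Answer: 4 0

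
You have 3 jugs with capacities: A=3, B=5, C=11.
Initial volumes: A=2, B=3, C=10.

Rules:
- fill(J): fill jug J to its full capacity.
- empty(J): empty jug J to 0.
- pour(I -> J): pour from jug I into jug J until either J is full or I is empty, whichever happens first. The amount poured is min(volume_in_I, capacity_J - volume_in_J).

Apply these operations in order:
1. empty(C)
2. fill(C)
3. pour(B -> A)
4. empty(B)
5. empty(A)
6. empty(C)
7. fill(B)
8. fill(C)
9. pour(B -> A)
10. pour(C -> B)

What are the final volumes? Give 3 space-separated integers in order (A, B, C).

Answer: 3 5 8

Derivation:
Step 1: empty(C) -> (A=2 B=3 C=0)
Step 2: fill(C) -> (A=2 B=3 C=11)
Step 3: pour(B -> A) -> (A=3 B=2 C=11)
Step 4: empty(B) -> (A=3 B=0 C=11)
Step 5: empty(A) -> (A=0 B=0 C=11)
Step 6: empty(C) -> (A=0 B=0 C=0)
Step 7: fill(B) -> (A=0 B=5 C=0)
Step 8: fill(C) -> (A=0 B=5 C=11)
Step 9: pour(B -> A) -> (A=3 B=2 C=11)
Step 10: pour(C -> B) -> (A=3 B=5 C=8)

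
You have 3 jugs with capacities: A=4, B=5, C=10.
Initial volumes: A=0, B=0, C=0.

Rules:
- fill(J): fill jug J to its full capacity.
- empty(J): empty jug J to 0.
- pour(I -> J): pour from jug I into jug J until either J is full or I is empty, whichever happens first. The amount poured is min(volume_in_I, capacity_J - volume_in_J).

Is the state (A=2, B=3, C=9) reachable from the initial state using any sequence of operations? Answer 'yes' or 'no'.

Answer: no

Derivation:
BFS explored all 222 reachable states.
Reachable set includes: (0,0,0), (0,0,1), (0,0,2), (0,0,3), (0,0,4), (0,0,5), (0,0,6), (0,0,7), (0,0,8), (0,0,9), (0,0,10), (0,1,0) ...
Target (A=2, B=3, C=9) not in reachable set → no.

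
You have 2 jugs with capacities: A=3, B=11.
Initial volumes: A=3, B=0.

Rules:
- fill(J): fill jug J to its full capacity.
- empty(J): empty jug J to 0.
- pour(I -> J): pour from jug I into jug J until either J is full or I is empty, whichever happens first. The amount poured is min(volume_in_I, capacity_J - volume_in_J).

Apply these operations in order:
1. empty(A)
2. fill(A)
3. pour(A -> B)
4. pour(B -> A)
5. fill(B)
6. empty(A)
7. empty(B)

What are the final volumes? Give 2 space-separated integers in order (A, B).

Step 1: empty(A) -> (A=0 B=0)
Step 2: fill(A) -> (A=3 B=0)
Step 3: pour(A -> B) -> (A=0 B=3)
Step 4: pour(B -> A) -> (A=3 B=0)
Step 5: fill(B) -> (A=3 B=11)
Step 6: empty(A) -> (A=0 B=11)
Step 7: empty(B) -> (A=0 B=0)

Answer: 0 0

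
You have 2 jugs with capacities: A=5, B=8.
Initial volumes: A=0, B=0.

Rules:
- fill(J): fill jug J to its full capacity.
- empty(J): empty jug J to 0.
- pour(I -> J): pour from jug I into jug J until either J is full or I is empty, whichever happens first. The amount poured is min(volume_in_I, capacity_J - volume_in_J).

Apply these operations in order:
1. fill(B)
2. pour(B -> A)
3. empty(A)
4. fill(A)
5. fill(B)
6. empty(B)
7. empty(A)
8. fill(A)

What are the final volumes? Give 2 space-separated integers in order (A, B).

Answer: 5 0

Derivation:
Step 1: fill(B) -> (A=0 B=8)
Step 2: pour(B -> A) -> (A=5 B=3)
Step 3: empty(A) -> (A=0 B=3)
Step 4: fill(A) -> (A=5 B=3)
Step 5: fill(B) -> (A=5 B=8)
Step 6: empty(B) -> (A=5 B=0)
Step 7: empty(A) -> (A=0 B=0)
Step 8: fill(A) -> (A=5 B=0)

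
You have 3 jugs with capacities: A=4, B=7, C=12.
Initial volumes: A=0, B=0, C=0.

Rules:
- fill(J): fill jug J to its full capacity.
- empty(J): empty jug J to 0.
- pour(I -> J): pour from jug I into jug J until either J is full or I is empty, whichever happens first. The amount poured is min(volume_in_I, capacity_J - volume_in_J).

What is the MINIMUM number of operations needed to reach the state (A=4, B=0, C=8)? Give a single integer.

BFS from (A=0, B=0, C=0). One shortest path:
  1. fill(C) -> (A=0 B=0 C=12)
  2. pour(C -> A) -> (A=4 B=0 C=8)
Reached target in 2 moves.

Answer: 2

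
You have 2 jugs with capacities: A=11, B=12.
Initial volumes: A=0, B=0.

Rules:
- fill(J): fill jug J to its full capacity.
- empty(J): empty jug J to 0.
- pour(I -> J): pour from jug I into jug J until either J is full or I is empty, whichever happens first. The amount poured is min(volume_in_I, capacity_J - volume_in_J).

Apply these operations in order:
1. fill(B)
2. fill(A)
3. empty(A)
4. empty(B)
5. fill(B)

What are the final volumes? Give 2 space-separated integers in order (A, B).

Answer: 0 12

Derivation:
Step 1: fill(B) -> (A=0 B=12)
Step 2: fill(A) -> (A=11 B=12)
Step 3: empty(A) -> (A=0 B=12)
Step 4: empty(B) -> (A=0 B=0)
Step 5: fill(B) -> (A=0 B=12)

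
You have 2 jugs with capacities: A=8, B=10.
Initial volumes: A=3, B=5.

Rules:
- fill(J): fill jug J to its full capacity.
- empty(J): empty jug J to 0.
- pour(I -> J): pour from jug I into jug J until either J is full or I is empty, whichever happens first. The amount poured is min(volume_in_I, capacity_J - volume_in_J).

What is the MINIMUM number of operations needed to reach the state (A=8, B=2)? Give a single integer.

Answer: 3

Derivation:
BFS from (A=3, B=5). One shortest path:
  1. empty(A) -> (A=0 B=5)
  2. fill(B) -> (A=0 B=10)
  3. pour(B -> A) -> (A=8 B=2)
Reached target in 3 moves.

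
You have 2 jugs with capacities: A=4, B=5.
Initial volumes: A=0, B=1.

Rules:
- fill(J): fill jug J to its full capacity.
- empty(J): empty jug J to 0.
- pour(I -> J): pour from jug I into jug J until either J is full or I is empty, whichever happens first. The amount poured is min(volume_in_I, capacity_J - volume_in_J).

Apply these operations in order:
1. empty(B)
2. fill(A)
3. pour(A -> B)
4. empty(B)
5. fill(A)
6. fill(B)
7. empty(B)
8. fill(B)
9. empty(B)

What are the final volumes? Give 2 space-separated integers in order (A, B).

Answer: 4 0

Derivation:
Step 1: empty(B) -> (A=0 B=0)
Step 2: fill(A) -> (A=4 B=0)
Step 3: pour(A -> B) -> (A=0 B=4)
Step 4: empty(B) -> (A=0 B=0)
Step 5: fill(A) -> (A=4 B=0)
Step 6: fill(B) -> (A=4 B=5)
Step 7: empty(B) -> (A=4 B=0)
Step 8: fill(B) -> (A=4 B=5)
Step 9: empty(B) -> (A=4 B=0)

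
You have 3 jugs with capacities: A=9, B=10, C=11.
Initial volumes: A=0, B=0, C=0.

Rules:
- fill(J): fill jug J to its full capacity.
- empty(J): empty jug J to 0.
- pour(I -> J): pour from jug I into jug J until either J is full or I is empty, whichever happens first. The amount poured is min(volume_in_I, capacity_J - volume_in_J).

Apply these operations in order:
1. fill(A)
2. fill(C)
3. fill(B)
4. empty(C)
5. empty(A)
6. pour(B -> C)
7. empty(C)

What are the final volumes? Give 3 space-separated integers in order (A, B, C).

Step 1: fill(A) -> (A=9 B=0 C=0)
Step 2: fill(C) -> (A=9 B=0 C=11)
Step 3: fill(B) -> (A=9 B=10 C=11)
Step 4: empty(C) -> (A=9 B=10 C=0)
Step 5: empty(A) -> (A=0 B=10 C=0)
Step 6: pour(B -> C) -> (A=0 B=0 C=10)
Step 7: empty(C) -> (A=0 B=0 C=0)

Answer: 0 0 0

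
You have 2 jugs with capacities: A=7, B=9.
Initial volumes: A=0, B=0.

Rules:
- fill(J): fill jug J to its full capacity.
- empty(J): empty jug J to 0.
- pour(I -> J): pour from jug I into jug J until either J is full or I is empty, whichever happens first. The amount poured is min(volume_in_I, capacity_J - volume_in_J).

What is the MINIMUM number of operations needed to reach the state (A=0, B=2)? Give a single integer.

BFS from (A=0, B=0). One shortest path:
  1. fill(B) -> (A=0 B=9)
  2. pour(B -> A) -> (A=7 B=2)
  3. empty(A) -> (A=0 B=2)
Reached target in 3 moves.

Answer: 3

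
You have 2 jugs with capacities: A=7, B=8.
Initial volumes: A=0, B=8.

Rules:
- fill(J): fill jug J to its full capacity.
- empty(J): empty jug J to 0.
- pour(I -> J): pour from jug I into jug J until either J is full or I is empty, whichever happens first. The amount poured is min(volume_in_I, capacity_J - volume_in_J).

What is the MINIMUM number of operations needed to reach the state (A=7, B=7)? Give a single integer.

Answer: 4

Derivation:
BFS from (A=0, B=8). One shortest path:
  1. fill(A) -> (A=7 B=8)
  2. empty(B) -> (A=7 B=0)
  3. pour(A -> B) -> (A=0 B=7)
  4. fill(A) -> (A=7 B=7)
Reached target in 4 moves.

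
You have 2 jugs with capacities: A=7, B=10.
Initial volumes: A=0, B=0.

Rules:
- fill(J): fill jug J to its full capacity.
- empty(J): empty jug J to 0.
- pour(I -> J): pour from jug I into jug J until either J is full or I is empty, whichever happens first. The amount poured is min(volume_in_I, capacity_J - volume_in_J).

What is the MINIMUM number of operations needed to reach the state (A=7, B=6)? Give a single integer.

BFS from (A=0, B=0). One shortest path:
  1. fill(B) -> (A=0 B=10)
  2. pour(B -> A) -> (A=7 B=3)
  3. empty(A) -> (A=0 B=3)
  4. pour(B -> A) -> (A=3 B=0)
  5. fill(B) -> (A=3 B=10)
  6. pour(B -> A) -> (A=7 B=6)
Reached target in 6 moves.

Answer: 6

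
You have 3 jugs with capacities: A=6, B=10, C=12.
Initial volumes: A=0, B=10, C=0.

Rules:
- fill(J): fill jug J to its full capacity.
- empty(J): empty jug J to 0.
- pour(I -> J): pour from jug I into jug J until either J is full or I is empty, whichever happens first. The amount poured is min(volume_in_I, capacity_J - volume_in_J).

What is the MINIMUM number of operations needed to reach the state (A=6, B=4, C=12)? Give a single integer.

Answer: 2

Derivation:
BFS from (A=0, B=10, C=0). One shortest path:
  1. fill(C) -> (A=0 B=10 C=12)
  2. pour(B -> A) -> (A=6 B=4 C=12)
Reached target in 2 moves.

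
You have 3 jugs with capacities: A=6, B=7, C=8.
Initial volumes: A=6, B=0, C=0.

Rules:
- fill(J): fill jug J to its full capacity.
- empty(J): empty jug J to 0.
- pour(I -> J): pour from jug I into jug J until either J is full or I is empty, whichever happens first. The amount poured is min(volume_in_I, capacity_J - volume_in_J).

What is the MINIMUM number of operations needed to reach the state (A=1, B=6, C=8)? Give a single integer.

BFS from (A=6, B=0, C=0). One shortest path:
  1. fill(C) -> (A=6 B=0 C=8)
  2. pour(C -> B) -> (A=6 B=7 C=1)
  3. empty(B) -> (A=6 B=0 C=1)
  4. pour(A -> B) -> (A=0 B=6 C=1)
  5. pour(C -> A) -> (A=1 B=6 C=0)
  6. fill(C) -> (A=1 B=6 C=8)
Reached target in 6 moves.

Answer: 6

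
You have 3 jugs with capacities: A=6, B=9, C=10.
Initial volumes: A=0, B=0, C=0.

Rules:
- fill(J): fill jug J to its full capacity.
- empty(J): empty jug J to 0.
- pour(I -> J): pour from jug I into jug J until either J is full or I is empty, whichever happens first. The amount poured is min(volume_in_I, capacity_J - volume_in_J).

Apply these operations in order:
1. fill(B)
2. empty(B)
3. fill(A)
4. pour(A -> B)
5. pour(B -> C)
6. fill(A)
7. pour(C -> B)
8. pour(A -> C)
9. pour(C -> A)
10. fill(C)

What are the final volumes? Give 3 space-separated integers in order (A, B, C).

Step 1: fill(B) -> (A=0 B=9 C=0)
Step 2: empty(B) -> (A=0 B=0 C=0)
Step 3: fill(A) -> (A=6 B=0 C=0)
Step 4: pour(A -> B) -> (A=0 B=6 C=0)
Step 5: pour(B -> C) -> (A=0 B=0 C=6)
Step 6: fill(A) -> (A=6 B=0 C=6)
Step 7: pour(C -> B) -> (A=6 B=6 C=0)
Step 8: pour(A -> C) -> (A=0 B=6 C=6)
Step 9: pour(C -> A) -> (A=6 B=6 C=0)
Step 10: fill(C) -> (A=6 B=6 C=10)

Answer: 6 6 10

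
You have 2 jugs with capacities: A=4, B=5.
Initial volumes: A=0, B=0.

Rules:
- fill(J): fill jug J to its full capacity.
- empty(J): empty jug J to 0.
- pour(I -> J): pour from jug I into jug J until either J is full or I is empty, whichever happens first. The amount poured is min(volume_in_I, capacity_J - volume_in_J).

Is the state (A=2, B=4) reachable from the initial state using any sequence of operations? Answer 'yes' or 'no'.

BFS explored all 18 reachable states.
Reachable set includes: (0,0), (0,1), (0,2), (0,3), (0,4), (0,5), (1,0), (1,5), (2,0), (2,5), (3,0), (3,5) ...
Target (A=2, B=4) not in reachable set → no.

Answer: no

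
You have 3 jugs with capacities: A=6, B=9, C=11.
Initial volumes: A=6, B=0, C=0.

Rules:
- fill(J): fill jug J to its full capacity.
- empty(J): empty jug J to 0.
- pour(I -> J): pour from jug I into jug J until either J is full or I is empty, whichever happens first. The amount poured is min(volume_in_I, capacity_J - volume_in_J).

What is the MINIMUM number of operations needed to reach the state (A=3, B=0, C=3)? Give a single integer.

BFS from (A=6, B=0, C=0). One shortest path:
  1. fill(B) -> (A=6 B=9 C=0)
  2. pour(B -> C) -> (A=6 B=0 C=9)
  3. pour(A -> B) -> (A=0 B=6 C=9)
  4. pour(C -> A) -> (A=6 B=6 C=3)
  5. pour(A -> B) -> (A=3 B=9 C=3)
  6. empty(B) -> (A=3 B=0 C=3)
Reached target in 6 moves.

Answer: 6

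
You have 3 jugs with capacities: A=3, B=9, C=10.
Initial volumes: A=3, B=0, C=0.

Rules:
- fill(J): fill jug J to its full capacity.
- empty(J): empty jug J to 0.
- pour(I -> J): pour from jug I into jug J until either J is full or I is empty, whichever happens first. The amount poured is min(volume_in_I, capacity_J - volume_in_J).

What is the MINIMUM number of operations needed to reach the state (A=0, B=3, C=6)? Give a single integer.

BFS from (A=3, B=0, C=0). One shortest path:
  1. empty(A) -> (A=0 B=0 C=0)
  2. fill(B) -> (A=0 B=9 C=0)
  3. pour(B -> A) -> (A=3 B=6 C=0)
  4. pour(B -> C) -> (A=3 B=0 C=6)
  5. pour(A -> B) -> (A=0 B=3 C=6)
Reached target in 5 moves.

Answer: 5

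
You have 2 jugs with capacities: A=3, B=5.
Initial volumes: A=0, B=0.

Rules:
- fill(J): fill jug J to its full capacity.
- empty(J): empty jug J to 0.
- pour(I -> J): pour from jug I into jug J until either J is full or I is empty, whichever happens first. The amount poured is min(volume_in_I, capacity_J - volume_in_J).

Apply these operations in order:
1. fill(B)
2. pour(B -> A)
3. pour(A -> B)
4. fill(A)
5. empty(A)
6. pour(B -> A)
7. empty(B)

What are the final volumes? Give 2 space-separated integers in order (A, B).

Answer: 3 0

Derivation:
Step 1: fill(B) -> (A=0 B=5)
Step 2: pour(B -> A) -> (A=3 B=2)
Step 3: pour(A -> B) -> (A=0 B=5)
Step 4: fill(A) -> (A=3 B=5)
Step 5: empty(A) -> (A=0 B=5)
Step 6: pour(B -> A) -> (A=3 B=2)
Step 7: empty(B) -> (A=3 B=0)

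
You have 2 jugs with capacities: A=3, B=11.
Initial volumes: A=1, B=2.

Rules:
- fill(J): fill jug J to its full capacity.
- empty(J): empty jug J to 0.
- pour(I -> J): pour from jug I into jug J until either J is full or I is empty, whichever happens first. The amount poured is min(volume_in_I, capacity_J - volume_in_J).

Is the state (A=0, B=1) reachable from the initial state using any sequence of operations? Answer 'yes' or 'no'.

Answer: yes

Derivation:
BFS from (A=1, B=2):
  1. empty(B) -> (A=1 B=0)
  2. pour(A -> B) -> (A=0 B=1)
Target reached → yes.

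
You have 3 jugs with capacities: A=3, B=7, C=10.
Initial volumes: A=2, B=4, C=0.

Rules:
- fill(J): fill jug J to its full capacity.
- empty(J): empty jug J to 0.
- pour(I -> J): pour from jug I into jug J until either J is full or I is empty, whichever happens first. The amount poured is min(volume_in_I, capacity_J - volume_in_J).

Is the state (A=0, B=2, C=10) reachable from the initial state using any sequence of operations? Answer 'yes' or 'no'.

BFS from (A=2, B=4, C=0):
  1. empty(B) -> (A=2 B=0 C=0)
  2. fill(C) -> (A=2 B=0 C=10)
  3. pour(A -> B) -> (A=0 B=2 C=10)
Target reached → yes.

Answer: yes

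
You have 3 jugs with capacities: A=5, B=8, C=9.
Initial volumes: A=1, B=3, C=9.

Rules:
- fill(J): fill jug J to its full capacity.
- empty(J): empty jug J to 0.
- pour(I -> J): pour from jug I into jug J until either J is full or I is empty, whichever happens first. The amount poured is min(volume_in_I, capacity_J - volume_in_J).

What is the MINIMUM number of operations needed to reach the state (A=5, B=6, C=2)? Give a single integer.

BFS from (A=1, B=3, C=9). One shortest path:
  1. empty(C) -> (A=1 B=3 C=0)
  2. pour(A -> C) -> (A=0 B=3 C=1)
  3. pour(B -> A) -> (A=3 B=0 C=1)
  4. pour(C -> B) -> (A=3 B=1 C=0)
  5. fill(C) -> (A=3 B=1 C=9)
  6. pour(C -> B) -> (A=3 B=8 C=2)
  7. pour(B -> A) -> (A=5 B=6 C=2)
Reached target in 7 moves.

Answer: 7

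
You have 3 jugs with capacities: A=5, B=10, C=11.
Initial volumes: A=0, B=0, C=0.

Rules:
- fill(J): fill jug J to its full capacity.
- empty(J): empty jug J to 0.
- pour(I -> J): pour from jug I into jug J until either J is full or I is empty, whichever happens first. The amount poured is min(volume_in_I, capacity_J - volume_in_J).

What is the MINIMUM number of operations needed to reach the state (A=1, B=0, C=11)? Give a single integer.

BFS from (A=0, B=0, C=0). One shortest path:
  1. fill(C) -> (A=0 B=0 C=11)
  2. pour(C -> B) -> (A=0 B=10 C=1)
  3. empty(B) -> (A=0 B=0 C=1)
  4. pour(C -> A) -> (A=1 B=0 C=0)
  5. fill(C) -> (A=1 B=0 C=11)
Reached target in 5 moves.

Answer: 5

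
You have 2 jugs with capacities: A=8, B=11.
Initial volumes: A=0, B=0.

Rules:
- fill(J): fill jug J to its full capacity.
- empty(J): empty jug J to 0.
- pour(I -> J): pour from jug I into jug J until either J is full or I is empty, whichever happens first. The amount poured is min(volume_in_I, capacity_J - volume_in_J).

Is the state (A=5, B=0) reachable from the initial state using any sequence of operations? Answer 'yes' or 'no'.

Answer: yes

Derivation:
BFS from (A=0, B=0):
  1. fill(A) -> (A=8 B=0)
  2. pour(A -> B) -> (A=0 B=8)
  3. fill(A) -> (A=8 B=8)
  4. pour(A -> B) -> (A=5 B=11)
  5. empty(B) -> (A=5 B=0)
Target reached → yes.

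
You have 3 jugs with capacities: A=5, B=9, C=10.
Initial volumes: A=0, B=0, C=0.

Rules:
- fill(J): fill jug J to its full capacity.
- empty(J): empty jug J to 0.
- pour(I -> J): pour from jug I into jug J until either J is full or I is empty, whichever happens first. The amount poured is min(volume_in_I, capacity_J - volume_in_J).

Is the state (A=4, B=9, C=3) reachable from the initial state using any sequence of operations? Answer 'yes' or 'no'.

BFS from (A=0, B=0, C=0):
  1. fill(B) -> (A=0 B=9 C=0)
  2. pour(B -> C) -> (A=0 B=0 C=9)
  3. fill(B) -> (A=0 B=9 C=9)
  4. pour(B -> A) -> (A=5 B=4 C=9)
  5. pour(A -> C) -> (A=4 B=4 C=10)
  6. empty(C) -> (A=4 B=4 C=0)
  7. pour(B -> C) -> (A=4 B=0 C=4)
  8. fill(B) -> (A=4 B=9 C=4)
  9. pour(B -> C) -> (A=4 B=3 C=10)
  10. empty(C) -> (A=4 B=3 C=0)
  11. pour(B -> C) -> (A=4 B=0 C=3)
  12. fill(B) -> (A=4 B=9 C=3)
Target reached → yes.

Answer: yes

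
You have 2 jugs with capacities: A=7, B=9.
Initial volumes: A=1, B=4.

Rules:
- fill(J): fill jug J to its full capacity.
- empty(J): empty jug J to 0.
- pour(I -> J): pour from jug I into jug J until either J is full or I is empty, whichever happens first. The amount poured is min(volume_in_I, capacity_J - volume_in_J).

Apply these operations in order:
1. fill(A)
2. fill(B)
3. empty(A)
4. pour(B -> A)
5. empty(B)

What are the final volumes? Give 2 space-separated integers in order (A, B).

Answer: 7 0

Derivation:
Step 1: fill(A) -> (A=7 B=4)
Step 2: fill(B) -> (A=7 B=9)
Step 3: empty(A) -> (A=0 B=9)
Step 4: pour(B -> A) -> (A=7 B=2)
Step 5: empty(B) -> (A=7 B=0)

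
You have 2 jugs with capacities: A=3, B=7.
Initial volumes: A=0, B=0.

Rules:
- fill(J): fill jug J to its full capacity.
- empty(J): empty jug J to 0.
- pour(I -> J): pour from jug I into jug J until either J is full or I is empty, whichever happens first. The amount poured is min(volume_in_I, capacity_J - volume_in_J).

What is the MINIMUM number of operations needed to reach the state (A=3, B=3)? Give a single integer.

Answer: 3

Derivation:
BFS from (A=0, B=0). One shortest path:
  1. fill(A) -> (A=3 B=0)
  2. pour(A -> B) -> (A=0 B=3)
  3. fill(A) -> (A=3 B=3)
Reached target in 3 moves.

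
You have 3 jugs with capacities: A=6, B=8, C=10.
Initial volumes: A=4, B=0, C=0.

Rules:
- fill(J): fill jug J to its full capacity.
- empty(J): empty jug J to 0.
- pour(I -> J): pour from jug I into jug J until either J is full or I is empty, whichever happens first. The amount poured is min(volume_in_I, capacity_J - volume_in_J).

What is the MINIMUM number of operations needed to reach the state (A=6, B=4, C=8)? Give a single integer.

BFS from (A=4, B=0, C=0). One shortest path:
  1. fill(B) -> (A=4 B=8 C=0)
  2. pour(B -> C) -> (A=4 B=0 C=8)
  3. pour(A -> B) -> (A=0 B=4 C=8)
  4. fill(A) -> (A=6 B=4 C=8)
Reached target in 4 moves.

Answer: 4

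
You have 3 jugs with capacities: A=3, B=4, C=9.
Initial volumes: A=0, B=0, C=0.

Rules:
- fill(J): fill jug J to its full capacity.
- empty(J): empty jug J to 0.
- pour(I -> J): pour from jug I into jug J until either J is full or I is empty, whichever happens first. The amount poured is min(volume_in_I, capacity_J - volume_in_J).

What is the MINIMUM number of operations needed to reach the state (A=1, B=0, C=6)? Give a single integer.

BFS from (A=0, B=0, C=0). One shortest path:
  1. fill(A) -> (A=3 B=0 C=0)
  2. fill(B) -> (A=3 B=4 C=0)
  3. pour(A -> C) -> (A=0 B=4 C=3)
  4. pour(B -> A) -> (A=3 B=1 C=3)
  5. pour(A -> C) -> (A=0 B=1 C=6)
  6. pour(B -> A) -> (A=1 B=0 C=6)
Reached target in 6 moves.

Answer: 6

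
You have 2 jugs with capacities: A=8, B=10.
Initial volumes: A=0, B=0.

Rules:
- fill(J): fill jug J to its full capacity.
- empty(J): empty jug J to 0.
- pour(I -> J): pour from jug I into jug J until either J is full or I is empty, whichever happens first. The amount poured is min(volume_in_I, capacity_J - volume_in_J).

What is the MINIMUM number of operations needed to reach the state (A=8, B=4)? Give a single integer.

BFS from (A=0, B=0). One shortest path:
  1. fill(B) -> (A=0 B=10)
  2. pour(B -> A) -> (A=8 B=2)
  3. empty(A) -> (A=0 B=2)
  4. pour(B -> A) -> (A=2 B=0)
  5. fill(B) -> (A=2 B=10)
  6. pour(B -> A) -> (A=8 B=4)
Reached target in 6 moves.

Answer: 6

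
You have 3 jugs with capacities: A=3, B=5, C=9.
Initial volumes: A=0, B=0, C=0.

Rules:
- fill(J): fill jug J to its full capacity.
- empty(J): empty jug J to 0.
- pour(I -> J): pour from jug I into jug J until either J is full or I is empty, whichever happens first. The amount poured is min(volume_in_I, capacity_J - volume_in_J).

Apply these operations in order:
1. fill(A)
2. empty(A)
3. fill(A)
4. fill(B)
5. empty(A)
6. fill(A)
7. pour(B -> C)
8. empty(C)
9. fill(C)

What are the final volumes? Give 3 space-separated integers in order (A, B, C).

Step 1: fill(A) -> (A=3 B=0 C=0)
Step 2: empty(A) -> (A=0 B=0 C=0)
Step 3: fill(A) -> (A=3 B=0 C=0)
Step 4: fill(B) -> (A=3 B=5 C=0)
Step 5: empty(A) -> (A=0 B=5 C=0)
Step 6: fill(A) -> (A=3 B=5 C=0)
Step 7: pour(B -> C) -> (A=3 B=0 C=5)
Step 8: empty(C) -> (A=3 B=0 C=0)
Step 9: fill(C) -> (A=3 B=0 C=9)

Answer: 3 0 9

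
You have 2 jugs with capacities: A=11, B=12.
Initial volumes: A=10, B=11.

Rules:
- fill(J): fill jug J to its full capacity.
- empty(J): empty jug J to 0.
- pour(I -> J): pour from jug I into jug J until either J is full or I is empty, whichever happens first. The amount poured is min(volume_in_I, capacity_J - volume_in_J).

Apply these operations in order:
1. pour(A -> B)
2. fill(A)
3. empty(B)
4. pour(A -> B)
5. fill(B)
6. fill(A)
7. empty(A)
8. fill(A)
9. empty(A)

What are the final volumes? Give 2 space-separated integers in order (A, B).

Step 1: pour(A -> B) -> (A=9 B=12)
Step 2: fill(A) -> (A=11 B=12)
Step 3: empty(B) -> (A=11 B=0)
Step 4: pour(A -> B) -> (A=0 B=11)
Step 5: fill(B) -> (A=0 B=12)
Step 6: fill(A) -> (A=11 B=12)
Step 7: empty(A) -> (A=0 B=12)
Step 8: fill(A) -> (A=11 B=12)
Step 9: empty(A) -> (A=0 B=12)

Answer: 0 12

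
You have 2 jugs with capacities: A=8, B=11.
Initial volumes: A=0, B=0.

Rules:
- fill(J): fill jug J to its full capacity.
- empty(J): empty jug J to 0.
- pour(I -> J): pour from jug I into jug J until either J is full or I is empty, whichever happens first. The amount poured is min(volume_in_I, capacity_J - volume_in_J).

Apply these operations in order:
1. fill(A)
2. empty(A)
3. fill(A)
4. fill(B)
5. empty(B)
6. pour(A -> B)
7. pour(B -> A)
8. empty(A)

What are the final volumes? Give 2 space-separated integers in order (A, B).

Step 1: fill(A) -> (A=8 B=0)
Step 2: empty(A) -> (A=0 B=0)
Step 3: fill(A) -> (A=8 B=0)
Step 4: fill(B) -> (A=8 B=11)
Step 5: empty(B) -> (A=8 B=0)
Step 6: pour(A -> B) -> (A=0 B=8)
Step 7: pour(B -> A) -> (A=8 B=0)
Step 8: empty(A) -> (A=0 B=0)

Answer: 0 0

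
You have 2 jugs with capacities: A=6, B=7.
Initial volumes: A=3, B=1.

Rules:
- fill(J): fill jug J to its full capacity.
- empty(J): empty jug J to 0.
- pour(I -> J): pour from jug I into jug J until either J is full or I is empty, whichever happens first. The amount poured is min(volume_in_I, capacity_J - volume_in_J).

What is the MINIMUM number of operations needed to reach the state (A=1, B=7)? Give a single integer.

Answer: 3

Derivation:
BFS from (A=3, B=1). One shortest path:
  1. empty(A) -> (A=0 B=1)
  2. pour(B -> A) -> (A=1 B=0)
  3. fill(B) -> (A=1 B=7)
Reached target in 3 moves.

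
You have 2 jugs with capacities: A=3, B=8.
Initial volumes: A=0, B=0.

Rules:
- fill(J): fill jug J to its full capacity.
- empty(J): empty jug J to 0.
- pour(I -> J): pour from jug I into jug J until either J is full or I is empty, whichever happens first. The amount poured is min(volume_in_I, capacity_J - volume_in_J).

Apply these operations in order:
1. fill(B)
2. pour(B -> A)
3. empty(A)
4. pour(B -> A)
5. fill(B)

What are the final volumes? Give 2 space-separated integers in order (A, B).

Answer: 3 8

Derivation:
Step 1: fill(B) -> (A=0 B=8)
Step 2: pour(B -> A) -> (A=3 B=5)
Step 3: empty(A) -> (A=0 B=5)
Step 4: pour(B -> A) -> (A=3 B=2)
Step 5: fill(B) -> (A=3 B=8)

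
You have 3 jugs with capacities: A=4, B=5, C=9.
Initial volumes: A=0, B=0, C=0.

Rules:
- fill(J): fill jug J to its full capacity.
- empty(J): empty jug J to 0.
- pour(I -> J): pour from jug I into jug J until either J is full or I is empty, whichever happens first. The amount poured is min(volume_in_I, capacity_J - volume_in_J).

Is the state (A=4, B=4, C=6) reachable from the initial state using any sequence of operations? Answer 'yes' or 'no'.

BFS from (A=0, B=0, C=0):
  1. fill(B) -> (A=0 B=5 C=0)
  2. pour(B -> A) -> (A=4 B=1 C=0)
  3. pour(A -> C) -> (A=0 B=1 C=4)
  4. pour(B -> A) -> (A=1 B=0 C=4)
  5. pour(C -> B) -> (A=1 B=4 C=0)
  6. fill(C) -> (A=1 B=4 C=9)
  7. pour(C -> A) -> (A=4 B=4 C=6)
Target reached → yes.

Answer: yes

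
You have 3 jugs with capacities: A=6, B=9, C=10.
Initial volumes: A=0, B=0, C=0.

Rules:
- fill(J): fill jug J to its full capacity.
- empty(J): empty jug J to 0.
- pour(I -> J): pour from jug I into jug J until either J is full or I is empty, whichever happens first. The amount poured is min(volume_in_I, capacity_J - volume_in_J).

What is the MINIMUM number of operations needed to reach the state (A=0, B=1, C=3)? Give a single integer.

Answer: 7

Derivation:
BFS from (A=0, B=0, C=0). One shortest path:
  1. fill(C) -> (A=0 B=0 C=10)
  2. pour(C -> B) -> (A=0 B=9 C=1)
  3. pour(B -> A) -> (A=6 B=3 C=1)
  4. empty(A) -> (A=0 B=3 C=1)
  5. pour(B -> A) -> (A=3 B=0 C=1)
  6. pour(C -> B) -> (A=3 B=1 C=0)
  7. pour(A -> C) -> (A=0 B=1 C=3)
Reached target in 7 moves.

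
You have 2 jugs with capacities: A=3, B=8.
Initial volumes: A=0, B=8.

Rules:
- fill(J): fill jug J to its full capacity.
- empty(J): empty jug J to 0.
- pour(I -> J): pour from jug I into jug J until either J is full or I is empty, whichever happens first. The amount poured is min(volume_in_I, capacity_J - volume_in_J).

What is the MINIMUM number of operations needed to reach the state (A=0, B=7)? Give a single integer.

BFS from (A=0, B=8). One shortest path:
  1. pour(B -> A) -> (A=3 B=5)
  2. empty(A) -> (A=0 B=5)
  3. pour(B -> A) -> (A=3 B=2)
  4. empty(A) -> (A=0 B=2)
  5. pour(B -> A) -> (A=2 B=0)
  6. fill(B) -> (A=2 B=8)
  7. pour(B -> A) -> (A=3 B=7)
  8. empty(A) -> (A=0 B=7)
Reached target in 8 moves.

Answer: 8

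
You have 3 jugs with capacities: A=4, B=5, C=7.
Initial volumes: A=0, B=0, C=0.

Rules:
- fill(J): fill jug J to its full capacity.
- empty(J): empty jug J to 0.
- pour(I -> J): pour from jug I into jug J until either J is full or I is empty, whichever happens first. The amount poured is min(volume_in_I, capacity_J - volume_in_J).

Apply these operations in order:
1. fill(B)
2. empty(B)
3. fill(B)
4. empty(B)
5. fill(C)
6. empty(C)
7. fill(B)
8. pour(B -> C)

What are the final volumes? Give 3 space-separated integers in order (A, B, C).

Step 1: fill(B) -> (A=0 B=5 C=0)
Step 2: empty(B) -> (A=0 B=0 C=0)
Step 3: fill(B) -> (A=0 B=5 C=0)
Step 4: empty(B) -> (A=0 B=0 C=0)
Step 5: fill(C) -> (A=0 B=0 C=7)
Step 6: empty(C) -> (A=0 B=0 C=0)
Step 7: fill(B) -> (A=0 B=5 C=0)
Step 8: pour(B -> C) -> (A=0 B=0 C=5)

Answer: 0 0 5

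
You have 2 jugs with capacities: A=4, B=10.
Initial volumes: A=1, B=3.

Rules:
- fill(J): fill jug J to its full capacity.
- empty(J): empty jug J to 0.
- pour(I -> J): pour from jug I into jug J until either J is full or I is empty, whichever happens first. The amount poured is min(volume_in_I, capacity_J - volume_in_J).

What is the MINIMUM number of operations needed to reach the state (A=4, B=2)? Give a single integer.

Answer: 5

Derivation:
BFS from (A=1, B=3). One shortest path:
  1. empty(A) -> (A=0 B=3)
  2. fill(B) -> (A=0 B=10)
  3. pour(B -> A) -> (A=4 B=6)
  4. empty(A) -> (A=0 B=6)
  5. pour(B -> A) -> (A=4 B=2)
Reached target in 5 moves.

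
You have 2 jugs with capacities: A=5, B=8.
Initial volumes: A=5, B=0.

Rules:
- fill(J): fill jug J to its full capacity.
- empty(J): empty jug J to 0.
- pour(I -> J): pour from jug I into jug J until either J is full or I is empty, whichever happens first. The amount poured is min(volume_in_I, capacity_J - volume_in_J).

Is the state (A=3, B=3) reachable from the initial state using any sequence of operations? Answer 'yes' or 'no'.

BFS explored all 26 reachable states.
Reachable set includes: (0,0), (0,1), (0,2), (0,3), (0,4), (0,5), (0,6), (0,7), (0,8), (1,0), (1,8), (2,0) ...
Target (A=3, B=3) not in reachable set → no.

Answer: no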